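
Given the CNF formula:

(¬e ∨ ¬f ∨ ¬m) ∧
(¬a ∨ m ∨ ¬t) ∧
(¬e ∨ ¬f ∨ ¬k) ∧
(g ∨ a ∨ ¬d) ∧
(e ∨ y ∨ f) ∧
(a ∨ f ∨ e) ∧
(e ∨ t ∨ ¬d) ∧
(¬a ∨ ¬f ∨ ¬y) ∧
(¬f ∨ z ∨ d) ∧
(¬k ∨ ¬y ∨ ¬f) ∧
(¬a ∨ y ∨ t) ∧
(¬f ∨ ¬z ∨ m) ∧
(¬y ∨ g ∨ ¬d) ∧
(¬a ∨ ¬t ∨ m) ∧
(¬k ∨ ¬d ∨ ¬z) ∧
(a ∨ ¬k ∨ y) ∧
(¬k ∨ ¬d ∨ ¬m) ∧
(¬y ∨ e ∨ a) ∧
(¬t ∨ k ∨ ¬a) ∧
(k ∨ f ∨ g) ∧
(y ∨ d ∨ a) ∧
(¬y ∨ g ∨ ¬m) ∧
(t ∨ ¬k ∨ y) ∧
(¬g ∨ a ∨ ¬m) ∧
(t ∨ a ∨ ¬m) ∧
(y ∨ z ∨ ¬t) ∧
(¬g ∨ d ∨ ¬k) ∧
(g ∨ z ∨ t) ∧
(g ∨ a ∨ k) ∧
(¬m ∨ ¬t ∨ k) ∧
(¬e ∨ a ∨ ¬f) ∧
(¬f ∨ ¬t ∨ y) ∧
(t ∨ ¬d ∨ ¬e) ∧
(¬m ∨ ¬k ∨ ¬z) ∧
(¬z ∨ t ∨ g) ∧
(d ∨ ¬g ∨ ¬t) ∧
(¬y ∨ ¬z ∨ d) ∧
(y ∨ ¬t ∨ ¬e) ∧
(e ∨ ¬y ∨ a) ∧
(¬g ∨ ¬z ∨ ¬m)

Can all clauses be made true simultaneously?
Yes

Yes, the formula is satisfiable.

One satisfying assignment is: m=False, t=False, k=False, z=False, d=False, a=False, e=True, f=False, g=True, y=True

Verification: With this assignment, all 40 clauses evaluate to true.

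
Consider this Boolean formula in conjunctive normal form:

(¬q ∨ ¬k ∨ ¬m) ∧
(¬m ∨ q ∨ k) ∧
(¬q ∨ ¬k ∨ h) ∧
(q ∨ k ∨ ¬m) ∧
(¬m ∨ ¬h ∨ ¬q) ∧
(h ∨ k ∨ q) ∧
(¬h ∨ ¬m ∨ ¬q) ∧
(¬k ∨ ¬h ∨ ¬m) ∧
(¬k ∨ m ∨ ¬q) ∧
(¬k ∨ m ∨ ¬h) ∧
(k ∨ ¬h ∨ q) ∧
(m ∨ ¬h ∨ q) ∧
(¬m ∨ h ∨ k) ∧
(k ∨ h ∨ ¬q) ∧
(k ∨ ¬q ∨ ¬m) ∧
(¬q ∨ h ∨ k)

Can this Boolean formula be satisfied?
Yes

Yes, the formula is satisfiable.

One satisfying assignment is: m=False, k=True, q=False, h=False

Verification: With this assignment, all 16 clauses evaluate to true.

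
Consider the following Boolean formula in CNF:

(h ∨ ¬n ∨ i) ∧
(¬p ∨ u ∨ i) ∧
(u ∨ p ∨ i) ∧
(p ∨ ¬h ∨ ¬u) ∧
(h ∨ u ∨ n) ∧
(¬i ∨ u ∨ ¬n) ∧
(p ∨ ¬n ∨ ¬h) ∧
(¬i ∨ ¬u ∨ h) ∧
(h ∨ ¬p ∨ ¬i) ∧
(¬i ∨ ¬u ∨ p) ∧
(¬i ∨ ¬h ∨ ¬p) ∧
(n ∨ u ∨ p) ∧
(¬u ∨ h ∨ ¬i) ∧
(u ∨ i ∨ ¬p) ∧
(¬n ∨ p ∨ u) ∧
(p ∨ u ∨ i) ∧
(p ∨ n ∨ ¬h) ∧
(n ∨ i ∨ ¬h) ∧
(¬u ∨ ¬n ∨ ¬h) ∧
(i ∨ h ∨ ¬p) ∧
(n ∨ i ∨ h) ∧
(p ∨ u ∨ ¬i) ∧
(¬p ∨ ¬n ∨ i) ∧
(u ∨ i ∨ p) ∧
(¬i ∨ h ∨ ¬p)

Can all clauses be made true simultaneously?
No

No, the formula is not satisfiable.

No assignment of truth values to the variables can make all 25 clauses true simultaneously.

The formula is UNSAT (unsatisfiable).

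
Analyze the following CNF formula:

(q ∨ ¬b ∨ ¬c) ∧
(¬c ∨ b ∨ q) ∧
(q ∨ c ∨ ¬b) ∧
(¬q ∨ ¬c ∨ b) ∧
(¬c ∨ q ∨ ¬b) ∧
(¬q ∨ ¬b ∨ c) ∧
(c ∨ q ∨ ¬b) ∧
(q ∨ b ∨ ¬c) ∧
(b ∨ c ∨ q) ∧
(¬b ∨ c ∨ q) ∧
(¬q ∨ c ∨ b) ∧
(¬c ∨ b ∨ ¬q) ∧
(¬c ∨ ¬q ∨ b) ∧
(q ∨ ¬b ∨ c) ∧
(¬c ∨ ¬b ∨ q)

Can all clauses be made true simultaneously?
Yes

Yes, the formula is satisfiable.

One satisfying assignment is: c=True, q=True, b=True

Verification: With this assignment, all 15 clauses evaluate to true.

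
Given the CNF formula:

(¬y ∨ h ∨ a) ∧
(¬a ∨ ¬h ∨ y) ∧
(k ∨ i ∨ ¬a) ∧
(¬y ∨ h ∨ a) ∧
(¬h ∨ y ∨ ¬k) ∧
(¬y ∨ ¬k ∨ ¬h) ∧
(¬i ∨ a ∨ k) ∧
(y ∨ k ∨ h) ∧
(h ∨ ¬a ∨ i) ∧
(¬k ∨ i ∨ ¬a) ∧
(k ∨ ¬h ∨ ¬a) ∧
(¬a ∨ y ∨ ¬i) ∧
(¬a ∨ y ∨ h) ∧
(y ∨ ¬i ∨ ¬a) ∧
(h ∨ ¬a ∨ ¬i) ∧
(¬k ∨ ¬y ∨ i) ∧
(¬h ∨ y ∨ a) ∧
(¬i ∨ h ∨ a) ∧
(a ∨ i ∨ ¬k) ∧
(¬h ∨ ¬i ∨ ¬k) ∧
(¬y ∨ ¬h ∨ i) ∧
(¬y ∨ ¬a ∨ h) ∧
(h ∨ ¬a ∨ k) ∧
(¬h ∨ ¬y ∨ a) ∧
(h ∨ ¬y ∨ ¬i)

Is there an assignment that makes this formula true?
No

No, the formula is not satisfiable.

No assignment of truth values to the variables can make all 25 clauses true simultaneously.

The formula is UNSAT (unsatisfiable).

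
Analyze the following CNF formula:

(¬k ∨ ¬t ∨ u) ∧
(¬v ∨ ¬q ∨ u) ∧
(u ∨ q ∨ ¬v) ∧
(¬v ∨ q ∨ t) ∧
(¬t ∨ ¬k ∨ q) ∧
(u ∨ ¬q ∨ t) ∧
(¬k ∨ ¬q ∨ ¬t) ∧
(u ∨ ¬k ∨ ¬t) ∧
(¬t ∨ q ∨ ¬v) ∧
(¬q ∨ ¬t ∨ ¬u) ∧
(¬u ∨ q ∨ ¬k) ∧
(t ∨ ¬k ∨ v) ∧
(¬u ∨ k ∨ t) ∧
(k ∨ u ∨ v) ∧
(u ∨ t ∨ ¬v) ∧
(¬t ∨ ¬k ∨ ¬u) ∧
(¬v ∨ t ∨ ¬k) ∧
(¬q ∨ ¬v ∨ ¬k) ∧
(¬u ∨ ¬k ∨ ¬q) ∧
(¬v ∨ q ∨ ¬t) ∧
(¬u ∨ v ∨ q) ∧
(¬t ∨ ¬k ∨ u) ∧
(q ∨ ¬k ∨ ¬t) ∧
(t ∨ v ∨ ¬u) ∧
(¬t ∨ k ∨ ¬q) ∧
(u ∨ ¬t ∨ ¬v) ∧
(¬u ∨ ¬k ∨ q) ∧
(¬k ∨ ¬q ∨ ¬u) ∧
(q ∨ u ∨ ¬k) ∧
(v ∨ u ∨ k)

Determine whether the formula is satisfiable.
No

No, the formula is not satisfiable.

No assignment of truth values to the variables can make all 30 clauses true simultaneously.

The formula is UNSAT (unsatisfiable).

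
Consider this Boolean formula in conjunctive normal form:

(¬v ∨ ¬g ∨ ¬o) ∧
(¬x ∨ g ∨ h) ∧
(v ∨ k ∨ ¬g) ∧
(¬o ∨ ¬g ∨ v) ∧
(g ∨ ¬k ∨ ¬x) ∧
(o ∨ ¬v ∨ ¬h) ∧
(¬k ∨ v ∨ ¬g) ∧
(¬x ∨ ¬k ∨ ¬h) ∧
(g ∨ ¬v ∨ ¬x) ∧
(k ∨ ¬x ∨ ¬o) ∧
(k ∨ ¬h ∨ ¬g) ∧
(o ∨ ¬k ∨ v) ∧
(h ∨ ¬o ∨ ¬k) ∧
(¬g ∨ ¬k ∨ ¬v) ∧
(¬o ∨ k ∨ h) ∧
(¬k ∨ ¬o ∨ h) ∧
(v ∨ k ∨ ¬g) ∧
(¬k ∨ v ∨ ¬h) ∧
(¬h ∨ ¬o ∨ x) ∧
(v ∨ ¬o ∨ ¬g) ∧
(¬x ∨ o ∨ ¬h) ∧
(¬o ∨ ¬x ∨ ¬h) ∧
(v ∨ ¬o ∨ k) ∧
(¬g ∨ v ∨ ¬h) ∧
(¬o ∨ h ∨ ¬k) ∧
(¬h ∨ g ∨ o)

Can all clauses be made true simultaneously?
Yes

Yes, the formula is satisfiable.

One satisfying assignment is: g=False, x=False, v=False, o=False, k=False, h=False

Verification: With this assignment, all 26 clauses evaluate to true.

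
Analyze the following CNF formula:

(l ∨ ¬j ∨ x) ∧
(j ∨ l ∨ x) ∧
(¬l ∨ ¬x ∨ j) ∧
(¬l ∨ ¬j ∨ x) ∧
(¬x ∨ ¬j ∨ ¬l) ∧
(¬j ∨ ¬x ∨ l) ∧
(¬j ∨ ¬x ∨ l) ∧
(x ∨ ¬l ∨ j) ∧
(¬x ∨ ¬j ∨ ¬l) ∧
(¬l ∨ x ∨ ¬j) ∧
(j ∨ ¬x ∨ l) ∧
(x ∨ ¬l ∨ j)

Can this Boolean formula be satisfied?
No

No, the formula is not satisfiable.

No assignment of truth values to the variables can make all 12 clauses true simultaneously.

The formula is UNSAT (unsatisfiable).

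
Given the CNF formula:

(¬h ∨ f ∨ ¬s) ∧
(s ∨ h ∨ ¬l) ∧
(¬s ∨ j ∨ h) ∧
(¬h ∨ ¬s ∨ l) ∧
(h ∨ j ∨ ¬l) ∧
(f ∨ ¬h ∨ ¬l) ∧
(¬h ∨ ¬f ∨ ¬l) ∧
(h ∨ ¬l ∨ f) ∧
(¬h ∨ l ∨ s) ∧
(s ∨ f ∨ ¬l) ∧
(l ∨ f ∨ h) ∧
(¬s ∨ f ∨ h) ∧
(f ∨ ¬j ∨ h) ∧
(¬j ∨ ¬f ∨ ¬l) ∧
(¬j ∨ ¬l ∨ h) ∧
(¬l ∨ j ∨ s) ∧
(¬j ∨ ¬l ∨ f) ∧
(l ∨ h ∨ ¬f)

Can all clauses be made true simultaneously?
No

No, the formula is not satisfiable.

No assignment of truth values to the variables can make all 18 clauses true simultaneously.

The formula is UNSAT (unsatisfiable).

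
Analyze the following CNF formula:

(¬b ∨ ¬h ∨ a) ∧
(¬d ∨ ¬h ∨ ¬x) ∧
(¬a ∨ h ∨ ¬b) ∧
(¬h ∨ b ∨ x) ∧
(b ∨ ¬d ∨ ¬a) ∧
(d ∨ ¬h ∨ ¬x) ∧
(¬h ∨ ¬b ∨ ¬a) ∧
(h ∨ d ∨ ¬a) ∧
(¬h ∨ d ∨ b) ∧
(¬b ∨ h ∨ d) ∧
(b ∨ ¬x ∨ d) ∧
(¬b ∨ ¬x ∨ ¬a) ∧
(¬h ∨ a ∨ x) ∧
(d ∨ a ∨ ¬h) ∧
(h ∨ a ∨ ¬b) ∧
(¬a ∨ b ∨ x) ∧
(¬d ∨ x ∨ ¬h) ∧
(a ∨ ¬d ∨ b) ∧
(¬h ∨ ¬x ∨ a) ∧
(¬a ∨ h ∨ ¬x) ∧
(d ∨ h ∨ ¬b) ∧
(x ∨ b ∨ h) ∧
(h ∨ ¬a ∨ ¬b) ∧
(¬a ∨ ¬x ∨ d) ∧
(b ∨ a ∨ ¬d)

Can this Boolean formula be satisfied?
No

No, the formula is not satisfiable.

No assignment of truth values to the variables can make all 25 clauses true simultaneously.

The formula is UNSAT (unsatisfiable).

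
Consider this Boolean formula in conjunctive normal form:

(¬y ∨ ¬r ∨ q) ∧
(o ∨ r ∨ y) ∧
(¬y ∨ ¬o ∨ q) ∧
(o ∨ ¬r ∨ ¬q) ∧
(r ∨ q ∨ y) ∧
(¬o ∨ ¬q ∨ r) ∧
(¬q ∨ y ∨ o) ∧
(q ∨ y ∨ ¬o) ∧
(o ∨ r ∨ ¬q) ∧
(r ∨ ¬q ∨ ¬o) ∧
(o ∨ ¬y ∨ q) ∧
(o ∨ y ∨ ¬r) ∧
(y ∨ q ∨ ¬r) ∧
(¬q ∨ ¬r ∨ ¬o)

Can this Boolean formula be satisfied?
No

No, the formula is not satisfiable.

No assignment of truth values to the variables can make all 14 clauses true simultaneously.

The formula is UNSAT (unsatisfiable).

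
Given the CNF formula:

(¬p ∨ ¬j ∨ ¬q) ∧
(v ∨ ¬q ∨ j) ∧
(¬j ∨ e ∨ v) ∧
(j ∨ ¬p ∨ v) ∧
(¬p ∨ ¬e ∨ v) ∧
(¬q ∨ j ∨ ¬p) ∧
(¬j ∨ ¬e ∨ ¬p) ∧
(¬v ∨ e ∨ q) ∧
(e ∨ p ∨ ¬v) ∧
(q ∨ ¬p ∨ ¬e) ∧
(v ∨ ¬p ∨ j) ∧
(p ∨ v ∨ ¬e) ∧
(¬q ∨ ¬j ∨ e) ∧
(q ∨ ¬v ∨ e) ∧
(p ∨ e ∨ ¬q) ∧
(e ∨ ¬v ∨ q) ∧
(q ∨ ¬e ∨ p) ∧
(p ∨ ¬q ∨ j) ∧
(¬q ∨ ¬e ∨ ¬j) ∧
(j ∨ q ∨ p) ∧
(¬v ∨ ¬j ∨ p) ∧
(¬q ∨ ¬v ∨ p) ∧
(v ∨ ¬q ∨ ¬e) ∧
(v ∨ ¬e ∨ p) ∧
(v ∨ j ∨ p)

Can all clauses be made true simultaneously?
No

No, the formula is not satisfiable.

No assignment of truth values to the variables can make all 25 clauses true simultaneously.

The formula is UNSAT (unsatisfiable).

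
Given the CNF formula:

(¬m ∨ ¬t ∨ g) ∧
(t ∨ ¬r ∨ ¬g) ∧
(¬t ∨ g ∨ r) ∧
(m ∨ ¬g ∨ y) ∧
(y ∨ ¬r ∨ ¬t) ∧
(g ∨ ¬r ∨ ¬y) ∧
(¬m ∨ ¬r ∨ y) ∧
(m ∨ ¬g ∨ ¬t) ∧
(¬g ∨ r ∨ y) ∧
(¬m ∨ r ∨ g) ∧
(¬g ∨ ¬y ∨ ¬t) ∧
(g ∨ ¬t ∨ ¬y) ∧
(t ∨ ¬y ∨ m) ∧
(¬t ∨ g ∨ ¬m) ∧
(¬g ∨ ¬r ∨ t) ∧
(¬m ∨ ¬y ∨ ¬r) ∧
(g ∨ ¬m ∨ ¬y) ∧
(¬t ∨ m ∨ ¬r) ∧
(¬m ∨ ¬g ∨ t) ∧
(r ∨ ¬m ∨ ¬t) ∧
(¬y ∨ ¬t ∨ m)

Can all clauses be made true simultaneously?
Yes

Yes, the formula is satisfiable.

One satisfying assignment is: t=False, y=False, r=False, g=False, m=False

Verification: With this assignment, all 21 clauses evaluate to true.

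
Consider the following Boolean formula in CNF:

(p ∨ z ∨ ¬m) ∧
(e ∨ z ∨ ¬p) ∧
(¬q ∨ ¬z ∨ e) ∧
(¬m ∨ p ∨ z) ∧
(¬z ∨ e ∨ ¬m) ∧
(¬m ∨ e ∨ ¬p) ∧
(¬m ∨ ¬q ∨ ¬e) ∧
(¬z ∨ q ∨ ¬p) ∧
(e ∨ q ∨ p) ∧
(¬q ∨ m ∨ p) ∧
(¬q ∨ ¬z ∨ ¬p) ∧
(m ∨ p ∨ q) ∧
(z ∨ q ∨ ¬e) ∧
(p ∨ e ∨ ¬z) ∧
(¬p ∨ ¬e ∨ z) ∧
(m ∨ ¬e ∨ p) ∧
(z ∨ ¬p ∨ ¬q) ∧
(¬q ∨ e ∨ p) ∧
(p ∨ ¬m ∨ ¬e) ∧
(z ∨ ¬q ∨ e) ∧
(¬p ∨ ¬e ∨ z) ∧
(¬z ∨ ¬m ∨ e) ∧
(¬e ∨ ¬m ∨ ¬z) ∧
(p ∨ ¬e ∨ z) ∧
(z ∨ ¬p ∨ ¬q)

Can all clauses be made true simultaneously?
No

No, the formula is not satisfiable.

No assignment of truth values to the variables can make all 25 clauses true simultaneously.

The formula is UNSAT (unsatisfiable).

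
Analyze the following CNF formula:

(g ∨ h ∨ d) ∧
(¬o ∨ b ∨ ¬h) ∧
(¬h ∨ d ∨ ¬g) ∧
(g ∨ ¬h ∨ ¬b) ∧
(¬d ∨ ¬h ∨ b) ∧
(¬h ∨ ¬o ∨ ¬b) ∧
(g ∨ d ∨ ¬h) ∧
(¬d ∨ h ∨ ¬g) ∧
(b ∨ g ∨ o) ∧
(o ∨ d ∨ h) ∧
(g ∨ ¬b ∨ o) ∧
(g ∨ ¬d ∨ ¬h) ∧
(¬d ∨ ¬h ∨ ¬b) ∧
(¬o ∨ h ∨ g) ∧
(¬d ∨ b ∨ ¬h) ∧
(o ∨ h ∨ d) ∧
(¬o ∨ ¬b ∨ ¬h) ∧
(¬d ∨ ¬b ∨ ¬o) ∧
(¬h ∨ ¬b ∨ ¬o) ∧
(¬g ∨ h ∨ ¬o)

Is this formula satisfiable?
No

No, the formula is not satisfiable.

No assignment of truth values to the variables can make all 20 clauses true simultaneously.

The formula is UNSAT (unsatisfiable).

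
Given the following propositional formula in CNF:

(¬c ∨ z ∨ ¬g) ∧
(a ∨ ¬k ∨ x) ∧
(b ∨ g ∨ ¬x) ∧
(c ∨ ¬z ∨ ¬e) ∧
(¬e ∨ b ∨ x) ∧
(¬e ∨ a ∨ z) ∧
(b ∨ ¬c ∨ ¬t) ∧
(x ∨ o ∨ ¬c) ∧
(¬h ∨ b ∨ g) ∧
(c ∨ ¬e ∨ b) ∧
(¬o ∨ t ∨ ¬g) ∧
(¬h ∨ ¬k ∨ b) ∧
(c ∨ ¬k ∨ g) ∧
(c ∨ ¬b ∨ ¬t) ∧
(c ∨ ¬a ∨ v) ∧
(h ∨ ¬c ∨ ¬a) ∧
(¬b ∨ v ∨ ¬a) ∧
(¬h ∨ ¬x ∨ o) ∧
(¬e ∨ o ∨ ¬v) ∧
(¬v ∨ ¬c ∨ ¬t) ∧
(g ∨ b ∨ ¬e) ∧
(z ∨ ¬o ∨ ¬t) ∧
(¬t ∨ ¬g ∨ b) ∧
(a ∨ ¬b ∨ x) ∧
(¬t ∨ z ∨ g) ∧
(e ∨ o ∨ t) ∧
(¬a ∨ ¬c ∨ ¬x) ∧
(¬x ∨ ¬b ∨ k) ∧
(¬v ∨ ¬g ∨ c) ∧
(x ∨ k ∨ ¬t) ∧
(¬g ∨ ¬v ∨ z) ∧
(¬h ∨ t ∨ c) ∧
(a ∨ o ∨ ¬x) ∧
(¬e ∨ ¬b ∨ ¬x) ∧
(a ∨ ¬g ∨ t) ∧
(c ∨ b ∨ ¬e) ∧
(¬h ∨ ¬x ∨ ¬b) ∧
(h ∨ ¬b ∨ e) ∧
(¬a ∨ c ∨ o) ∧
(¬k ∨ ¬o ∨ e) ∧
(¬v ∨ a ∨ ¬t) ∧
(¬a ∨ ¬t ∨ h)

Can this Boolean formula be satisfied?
Yes

Yes, the formula is satisfiable.

One satisfying assignment is: c=False, k=False, z=False, e=False, g=False, a=False, o=True, x=False, t=False, b=False, v=False, h=False

Verification: With this assignment, all 42 clauses evaluate to true.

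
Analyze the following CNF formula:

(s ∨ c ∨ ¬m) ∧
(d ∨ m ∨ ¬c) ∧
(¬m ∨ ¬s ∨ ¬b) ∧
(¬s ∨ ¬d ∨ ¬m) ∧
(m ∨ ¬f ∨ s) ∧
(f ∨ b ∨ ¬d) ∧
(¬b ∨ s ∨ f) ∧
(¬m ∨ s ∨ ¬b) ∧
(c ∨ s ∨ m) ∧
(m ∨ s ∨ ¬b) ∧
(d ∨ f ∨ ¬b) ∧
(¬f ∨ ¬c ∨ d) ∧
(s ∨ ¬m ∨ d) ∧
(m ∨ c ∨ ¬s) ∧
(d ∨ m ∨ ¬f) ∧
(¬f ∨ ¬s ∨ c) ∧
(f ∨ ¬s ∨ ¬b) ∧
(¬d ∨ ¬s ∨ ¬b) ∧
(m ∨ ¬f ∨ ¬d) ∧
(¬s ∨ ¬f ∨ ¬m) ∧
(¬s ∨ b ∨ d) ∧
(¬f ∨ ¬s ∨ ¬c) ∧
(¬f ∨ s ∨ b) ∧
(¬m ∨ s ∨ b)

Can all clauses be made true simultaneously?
No

No, the formula is not satisfiable.

No assignment of truth values to the variables can make all 24 clauses true simultaneously.

The formula is UNSAT (unsatisfiable).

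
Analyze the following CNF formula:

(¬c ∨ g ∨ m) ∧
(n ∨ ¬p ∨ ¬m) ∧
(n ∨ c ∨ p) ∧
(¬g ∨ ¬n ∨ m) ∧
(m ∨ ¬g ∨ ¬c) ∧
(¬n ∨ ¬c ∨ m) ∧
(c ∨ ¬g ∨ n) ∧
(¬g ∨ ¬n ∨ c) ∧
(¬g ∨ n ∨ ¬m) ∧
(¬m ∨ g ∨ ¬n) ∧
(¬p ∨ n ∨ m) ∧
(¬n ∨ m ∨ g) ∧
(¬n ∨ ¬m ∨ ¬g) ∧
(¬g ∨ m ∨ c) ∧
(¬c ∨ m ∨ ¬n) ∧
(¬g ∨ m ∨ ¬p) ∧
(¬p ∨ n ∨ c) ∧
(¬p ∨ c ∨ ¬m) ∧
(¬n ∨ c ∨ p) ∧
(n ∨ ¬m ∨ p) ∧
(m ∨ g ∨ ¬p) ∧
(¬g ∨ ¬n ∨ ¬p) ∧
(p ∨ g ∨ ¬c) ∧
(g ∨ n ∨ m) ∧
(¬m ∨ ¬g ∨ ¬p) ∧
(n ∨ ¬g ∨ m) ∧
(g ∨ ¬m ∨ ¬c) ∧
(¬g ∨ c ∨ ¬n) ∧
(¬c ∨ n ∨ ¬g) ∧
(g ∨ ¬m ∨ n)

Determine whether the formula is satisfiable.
No

No, the formula is not satisfiable.

No assignment of truth values to the variables can make all 30 clauses true simultaneously.

The formula is UNSAT (unsatisfiable).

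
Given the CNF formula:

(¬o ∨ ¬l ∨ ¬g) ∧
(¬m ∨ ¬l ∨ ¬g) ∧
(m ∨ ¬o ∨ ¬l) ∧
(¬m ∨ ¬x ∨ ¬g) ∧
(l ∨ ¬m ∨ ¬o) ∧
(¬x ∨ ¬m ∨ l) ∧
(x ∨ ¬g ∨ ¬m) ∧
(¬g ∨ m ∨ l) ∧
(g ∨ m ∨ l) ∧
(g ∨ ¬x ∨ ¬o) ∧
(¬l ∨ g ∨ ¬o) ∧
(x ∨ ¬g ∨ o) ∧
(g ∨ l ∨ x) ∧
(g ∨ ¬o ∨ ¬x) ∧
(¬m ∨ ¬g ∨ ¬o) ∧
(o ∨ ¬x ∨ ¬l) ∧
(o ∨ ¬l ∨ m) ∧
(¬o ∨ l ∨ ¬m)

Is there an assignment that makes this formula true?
Yes

Yes, the formula is satisfiable.

One satisfying assignment is: x=False, g=False, l=True, m=True, o=False

Verification: With this assignment, all 18 clauses evaluate to true.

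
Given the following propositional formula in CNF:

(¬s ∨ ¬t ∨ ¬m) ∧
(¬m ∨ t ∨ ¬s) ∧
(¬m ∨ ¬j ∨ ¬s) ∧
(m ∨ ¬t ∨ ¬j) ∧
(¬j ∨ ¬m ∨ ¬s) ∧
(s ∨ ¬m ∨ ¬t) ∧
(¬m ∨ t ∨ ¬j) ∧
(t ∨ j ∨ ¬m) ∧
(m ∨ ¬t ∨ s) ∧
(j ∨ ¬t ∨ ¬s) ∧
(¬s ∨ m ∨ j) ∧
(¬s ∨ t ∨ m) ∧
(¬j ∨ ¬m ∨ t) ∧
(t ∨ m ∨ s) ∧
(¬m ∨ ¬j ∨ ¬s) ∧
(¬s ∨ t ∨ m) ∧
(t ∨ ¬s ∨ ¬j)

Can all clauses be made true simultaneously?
No

No, the formula is not satisfiable.

No assignment of truth values to the variables can make all 17 clauses true simultaneously.

The formula is UNSAT (unsatisfiable).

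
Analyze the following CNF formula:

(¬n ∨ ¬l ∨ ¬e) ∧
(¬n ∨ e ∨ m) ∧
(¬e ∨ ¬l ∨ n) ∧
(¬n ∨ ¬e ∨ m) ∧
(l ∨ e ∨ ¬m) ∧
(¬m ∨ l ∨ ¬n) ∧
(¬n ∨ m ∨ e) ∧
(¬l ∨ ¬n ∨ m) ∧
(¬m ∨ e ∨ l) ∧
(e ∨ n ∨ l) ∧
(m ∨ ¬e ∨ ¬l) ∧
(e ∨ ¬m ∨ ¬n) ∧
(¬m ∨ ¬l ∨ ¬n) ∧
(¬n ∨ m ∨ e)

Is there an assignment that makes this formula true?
Yes

Yes, the formula is satisfiable.

One satisfying assignment is: e=True, n=False, l=False, m=False

Verification: With this assignment, all 14 clauses evaluate to true.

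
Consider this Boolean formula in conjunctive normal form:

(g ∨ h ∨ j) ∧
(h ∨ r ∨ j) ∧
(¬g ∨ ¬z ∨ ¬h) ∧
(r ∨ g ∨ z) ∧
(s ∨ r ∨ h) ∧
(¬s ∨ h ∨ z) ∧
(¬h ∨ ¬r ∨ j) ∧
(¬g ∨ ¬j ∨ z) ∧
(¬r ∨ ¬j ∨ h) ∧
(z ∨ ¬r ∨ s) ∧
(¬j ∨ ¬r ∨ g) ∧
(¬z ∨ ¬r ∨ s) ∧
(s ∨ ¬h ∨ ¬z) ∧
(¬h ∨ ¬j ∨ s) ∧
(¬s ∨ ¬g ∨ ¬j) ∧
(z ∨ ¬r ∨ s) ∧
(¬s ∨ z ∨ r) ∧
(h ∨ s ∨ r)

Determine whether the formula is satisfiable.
Yes

Yes, the formula is satisfiable.

One satisfying assignment is: s=False, r=False, z=False, h=True, j=False, g=True

Verification: With this assignment, all 18 clauses evaluate to true.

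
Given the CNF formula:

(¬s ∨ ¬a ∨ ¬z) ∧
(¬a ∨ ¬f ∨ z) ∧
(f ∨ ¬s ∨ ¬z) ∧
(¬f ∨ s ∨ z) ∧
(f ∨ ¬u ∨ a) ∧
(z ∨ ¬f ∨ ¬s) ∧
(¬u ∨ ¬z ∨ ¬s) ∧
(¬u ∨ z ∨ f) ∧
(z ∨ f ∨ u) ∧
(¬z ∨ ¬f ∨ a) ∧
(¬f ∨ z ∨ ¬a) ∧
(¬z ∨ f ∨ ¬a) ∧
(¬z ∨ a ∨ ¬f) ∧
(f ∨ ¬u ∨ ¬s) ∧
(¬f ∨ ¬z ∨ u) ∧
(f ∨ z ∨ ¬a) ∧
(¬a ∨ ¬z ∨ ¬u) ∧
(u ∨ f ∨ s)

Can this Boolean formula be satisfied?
No

No, the formula is not satisfiable.

No assignment of truth values to the variables can make all 18 clauses true simultaneously.

The formula is UNSAT (unsatisfiable).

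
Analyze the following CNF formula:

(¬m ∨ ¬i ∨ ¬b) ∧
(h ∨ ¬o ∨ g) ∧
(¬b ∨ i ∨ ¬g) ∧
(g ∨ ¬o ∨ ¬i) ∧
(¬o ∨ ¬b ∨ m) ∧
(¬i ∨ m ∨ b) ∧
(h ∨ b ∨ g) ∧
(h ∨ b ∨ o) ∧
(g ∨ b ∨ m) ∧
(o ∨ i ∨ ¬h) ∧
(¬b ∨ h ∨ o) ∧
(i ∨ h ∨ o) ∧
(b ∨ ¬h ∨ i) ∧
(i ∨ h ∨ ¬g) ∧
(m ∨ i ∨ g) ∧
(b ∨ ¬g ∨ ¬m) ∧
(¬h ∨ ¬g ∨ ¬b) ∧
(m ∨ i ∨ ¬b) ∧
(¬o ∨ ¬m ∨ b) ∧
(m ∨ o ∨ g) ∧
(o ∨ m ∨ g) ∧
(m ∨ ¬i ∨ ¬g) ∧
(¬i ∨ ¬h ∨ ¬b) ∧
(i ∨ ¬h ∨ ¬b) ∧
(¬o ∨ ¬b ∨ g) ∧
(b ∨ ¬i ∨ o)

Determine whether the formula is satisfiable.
No

No, the formula is not satisfiable.

No assignment of truth values to the variables can make all 26 clauses true simultaneously.

The formula is UNSAT (unsatisfiable).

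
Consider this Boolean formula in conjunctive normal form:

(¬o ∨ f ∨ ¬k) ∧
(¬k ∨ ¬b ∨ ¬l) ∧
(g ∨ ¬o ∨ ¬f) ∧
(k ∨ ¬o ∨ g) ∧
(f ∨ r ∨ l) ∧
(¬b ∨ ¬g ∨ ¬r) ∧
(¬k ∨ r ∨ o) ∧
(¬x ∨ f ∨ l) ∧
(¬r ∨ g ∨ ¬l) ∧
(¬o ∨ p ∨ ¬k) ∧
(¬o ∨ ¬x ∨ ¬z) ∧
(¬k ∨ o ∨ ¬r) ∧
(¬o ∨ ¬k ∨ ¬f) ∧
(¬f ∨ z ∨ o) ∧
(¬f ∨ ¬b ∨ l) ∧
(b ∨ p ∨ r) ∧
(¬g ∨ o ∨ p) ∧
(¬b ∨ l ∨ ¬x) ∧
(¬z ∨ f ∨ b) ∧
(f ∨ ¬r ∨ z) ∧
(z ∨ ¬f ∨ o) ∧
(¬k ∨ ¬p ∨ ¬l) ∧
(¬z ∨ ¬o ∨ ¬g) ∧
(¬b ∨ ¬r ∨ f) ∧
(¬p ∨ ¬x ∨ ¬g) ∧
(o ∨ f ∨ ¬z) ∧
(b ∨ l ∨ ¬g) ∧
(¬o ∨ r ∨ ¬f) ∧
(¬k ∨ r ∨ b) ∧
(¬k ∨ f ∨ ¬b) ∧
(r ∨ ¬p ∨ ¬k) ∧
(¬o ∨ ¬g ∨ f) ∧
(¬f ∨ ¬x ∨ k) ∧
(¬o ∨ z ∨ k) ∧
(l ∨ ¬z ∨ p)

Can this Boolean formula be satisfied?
Yes

Yes, the formula is satisfiable.

One satisfying assignment is: z=False, k=False, x=False, o=False, g=False, r=False, p=False, b=True, f=False, l=True

Verification: With this assignment, all 35 clauses evaluate to true.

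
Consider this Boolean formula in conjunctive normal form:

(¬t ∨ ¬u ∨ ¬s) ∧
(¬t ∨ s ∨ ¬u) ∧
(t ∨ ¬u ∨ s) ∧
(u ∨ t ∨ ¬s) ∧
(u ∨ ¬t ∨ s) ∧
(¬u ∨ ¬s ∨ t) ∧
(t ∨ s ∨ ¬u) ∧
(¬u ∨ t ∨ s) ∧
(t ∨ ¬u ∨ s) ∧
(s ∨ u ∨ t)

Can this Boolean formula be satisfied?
Yes

Yes, the formula is satisfiable.

One satisfying assignment is: s=True, t=True, u=False

Verification: With this assignment, all 10 clauses evaluate to true.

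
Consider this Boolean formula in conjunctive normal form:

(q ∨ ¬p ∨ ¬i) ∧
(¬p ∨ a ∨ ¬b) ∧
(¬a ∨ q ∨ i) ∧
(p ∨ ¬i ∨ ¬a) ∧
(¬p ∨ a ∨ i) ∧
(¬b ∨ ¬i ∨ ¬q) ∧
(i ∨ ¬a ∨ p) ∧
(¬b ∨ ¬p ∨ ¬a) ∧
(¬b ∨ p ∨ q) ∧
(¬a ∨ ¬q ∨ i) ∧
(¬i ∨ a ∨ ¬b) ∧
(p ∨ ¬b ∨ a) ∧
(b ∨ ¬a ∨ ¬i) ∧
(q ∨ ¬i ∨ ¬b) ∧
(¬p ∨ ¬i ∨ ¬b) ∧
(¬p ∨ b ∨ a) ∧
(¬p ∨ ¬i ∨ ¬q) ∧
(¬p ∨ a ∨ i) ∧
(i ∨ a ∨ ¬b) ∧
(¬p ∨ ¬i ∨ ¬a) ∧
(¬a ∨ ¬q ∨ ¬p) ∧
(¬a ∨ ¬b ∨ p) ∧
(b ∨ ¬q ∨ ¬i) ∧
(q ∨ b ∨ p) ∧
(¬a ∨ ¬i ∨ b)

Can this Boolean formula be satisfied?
Yes

Yes, the formula is satisfiable.

One satisfying assignment is: a=False, q=True, b=False, i=False, p=False

Verification: With this assignment, all 25 clauses evaluate to true.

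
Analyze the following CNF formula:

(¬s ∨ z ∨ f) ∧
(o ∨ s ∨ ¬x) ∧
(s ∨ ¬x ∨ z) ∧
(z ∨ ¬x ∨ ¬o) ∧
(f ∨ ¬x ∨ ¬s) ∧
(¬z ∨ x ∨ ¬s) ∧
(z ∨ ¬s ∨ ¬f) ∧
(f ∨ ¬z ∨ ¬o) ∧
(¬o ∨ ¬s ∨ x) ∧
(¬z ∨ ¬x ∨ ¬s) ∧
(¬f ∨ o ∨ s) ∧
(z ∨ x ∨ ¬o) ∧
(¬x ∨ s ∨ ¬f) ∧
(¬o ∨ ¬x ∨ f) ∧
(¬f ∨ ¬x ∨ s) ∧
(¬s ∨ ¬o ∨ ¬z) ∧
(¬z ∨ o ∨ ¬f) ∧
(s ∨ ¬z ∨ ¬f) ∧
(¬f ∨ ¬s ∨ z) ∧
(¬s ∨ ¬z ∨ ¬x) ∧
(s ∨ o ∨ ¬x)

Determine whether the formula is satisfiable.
Yes

Yes, the formula is satisfiable.

One satisfying assignment is: x=False, o=False, s=False, f=False, z=False

Verification: With this assignment, all 21 clauses evaluate to true.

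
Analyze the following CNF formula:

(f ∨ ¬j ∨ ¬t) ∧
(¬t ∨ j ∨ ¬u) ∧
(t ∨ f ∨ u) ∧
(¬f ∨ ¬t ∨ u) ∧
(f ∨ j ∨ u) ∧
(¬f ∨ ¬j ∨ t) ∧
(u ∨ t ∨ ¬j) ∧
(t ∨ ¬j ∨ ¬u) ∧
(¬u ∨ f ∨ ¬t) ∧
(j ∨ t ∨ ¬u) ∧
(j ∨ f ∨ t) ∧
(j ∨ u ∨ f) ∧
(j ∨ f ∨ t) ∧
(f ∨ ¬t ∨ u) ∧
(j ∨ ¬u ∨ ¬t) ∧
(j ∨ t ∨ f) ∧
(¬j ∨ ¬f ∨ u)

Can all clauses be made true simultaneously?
Yes

Yes, the formula is satisfiable.

One satisfying assignment is: f=True, t=False, j=False, u=False

Verification: With this assignment, all 17 clauses evaluate to true.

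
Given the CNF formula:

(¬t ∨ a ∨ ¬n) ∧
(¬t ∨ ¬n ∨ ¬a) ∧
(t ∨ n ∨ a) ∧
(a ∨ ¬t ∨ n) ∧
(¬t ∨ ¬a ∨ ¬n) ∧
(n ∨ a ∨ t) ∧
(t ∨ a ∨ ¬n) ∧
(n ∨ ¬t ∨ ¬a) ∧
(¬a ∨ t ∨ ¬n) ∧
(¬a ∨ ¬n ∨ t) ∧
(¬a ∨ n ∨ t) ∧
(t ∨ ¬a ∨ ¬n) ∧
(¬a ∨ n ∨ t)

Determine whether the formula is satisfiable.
No

No, the formula is not satisfiable.

No assignment of truth values to the variables can make all 13 clauses true simultaneously.

The formula is UNSAT (unsatisfiable).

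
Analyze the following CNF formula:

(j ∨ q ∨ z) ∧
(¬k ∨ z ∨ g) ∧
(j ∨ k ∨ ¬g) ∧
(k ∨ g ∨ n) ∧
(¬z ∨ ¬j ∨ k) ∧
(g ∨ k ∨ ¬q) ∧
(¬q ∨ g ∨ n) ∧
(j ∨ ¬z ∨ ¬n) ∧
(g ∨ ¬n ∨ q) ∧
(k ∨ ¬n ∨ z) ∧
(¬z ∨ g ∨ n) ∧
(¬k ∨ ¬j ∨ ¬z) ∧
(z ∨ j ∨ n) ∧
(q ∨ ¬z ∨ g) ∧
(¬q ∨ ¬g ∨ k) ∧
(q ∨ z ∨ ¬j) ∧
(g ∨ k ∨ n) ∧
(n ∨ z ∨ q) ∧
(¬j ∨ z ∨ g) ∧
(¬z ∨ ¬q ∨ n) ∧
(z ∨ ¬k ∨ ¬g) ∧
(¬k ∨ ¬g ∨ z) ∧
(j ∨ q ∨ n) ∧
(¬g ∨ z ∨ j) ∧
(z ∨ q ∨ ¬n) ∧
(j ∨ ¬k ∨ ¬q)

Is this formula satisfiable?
No

No, the formula is not satisfiable.

No assignment of truth values to the variables can make all 26 clauses true simultaneously.

The formula is UNSAT (unsatisfiable).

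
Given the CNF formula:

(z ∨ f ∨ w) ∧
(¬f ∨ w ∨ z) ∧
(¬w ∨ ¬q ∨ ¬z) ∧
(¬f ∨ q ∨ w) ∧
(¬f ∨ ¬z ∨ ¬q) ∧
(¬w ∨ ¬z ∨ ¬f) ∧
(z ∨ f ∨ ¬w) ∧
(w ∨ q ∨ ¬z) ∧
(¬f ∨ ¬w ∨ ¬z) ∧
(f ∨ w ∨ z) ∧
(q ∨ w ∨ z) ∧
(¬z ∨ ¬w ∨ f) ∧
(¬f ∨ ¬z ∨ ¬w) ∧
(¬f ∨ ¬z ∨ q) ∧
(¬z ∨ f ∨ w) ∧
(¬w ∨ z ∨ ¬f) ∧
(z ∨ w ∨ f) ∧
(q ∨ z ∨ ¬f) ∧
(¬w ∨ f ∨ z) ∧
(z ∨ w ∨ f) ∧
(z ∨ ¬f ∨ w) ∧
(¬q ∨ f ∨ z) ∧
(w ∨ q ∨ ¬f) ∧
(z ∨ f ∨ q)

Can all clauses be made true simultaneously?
No

No, the formula is not satisfiable.

No assignment of truth values to the variables can make all 24 clauses true simultaneously.

The formula is UNSAT (unsatisfiable).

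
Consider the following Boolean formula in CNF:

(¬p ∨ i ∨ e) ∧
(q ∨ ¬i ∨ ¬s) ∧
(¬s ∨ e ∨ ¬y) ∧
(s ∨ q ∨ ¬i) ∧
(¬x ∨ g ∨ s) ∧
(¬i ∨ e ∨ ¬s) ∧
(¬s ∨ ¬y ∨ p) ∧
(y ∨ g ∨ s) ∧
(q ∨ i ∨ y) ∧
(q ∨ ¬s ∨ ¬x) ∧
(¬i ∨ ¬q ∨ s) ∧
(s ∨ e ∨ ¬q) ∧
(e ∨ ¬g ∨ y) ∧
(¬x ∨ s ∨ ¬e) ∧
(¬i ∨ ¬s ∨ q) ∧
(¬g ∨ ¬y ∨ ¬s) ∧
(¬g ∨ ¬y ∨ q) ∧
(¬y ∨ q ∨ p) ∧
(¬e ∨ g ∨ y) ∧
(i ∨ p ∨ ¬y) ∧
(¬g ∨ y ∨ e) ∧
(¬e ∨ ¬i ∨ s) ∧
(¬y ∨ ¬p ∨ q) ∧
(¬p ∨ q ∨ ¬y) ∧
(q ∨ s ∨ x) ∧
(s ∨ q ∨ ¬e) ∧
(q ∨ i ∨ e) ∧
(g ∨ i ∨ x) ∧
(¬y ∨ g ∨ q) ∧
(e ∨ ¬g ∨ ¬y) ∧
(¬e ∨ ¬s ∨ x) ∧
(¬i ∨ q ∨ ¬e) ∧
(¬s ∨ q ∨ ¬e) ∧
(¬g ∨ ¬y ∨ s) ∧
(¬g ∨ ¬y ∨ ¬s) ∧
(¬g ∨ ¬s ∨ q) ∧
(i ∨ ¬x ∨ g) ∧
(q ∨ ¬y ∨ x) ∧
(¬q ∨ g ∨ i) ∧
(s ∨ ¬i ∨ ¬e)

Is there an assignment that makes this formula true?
Yes

Yes, the formula is satisfiable.

One satisfying assignment is: i=False, q=True, y=False, s=False, g=True, p=True, e=True, x=False

Verification: With this assignment, all 40 clauses evaluate to true.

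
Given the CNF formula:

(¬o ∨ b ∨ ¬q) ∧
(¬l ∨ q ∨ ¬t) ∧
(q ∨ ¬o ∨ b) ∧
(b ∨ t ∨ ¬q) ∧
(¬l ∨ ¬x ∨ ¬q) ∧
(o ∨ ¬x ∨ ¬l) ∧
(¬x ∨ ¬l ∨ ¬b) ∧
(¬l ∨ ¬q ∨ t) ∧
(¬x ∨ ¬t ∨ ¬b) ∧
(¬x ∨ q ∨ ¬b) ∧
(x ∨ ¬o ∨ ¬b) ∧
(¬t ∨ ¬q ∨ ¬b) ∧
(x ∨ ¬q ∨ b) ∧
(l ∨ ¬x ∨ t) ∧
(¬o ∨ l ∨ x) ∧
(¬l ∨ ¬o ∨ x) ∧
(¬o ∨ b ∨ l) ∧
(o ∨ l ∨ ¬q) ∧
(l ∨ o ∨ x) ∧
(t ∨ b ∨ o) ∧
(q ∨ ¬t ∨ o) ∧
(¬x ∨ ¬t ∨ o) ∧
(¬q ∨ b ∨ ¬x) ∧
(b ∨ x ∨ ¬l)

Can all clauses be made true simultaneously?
Yes

Yes, the formula is satisfiable.

One satisfying assignment is: o=False, l=True, q=False, x=False, t=False, b=True

Verification: With this assignment, all 24 clauses evaluate to true.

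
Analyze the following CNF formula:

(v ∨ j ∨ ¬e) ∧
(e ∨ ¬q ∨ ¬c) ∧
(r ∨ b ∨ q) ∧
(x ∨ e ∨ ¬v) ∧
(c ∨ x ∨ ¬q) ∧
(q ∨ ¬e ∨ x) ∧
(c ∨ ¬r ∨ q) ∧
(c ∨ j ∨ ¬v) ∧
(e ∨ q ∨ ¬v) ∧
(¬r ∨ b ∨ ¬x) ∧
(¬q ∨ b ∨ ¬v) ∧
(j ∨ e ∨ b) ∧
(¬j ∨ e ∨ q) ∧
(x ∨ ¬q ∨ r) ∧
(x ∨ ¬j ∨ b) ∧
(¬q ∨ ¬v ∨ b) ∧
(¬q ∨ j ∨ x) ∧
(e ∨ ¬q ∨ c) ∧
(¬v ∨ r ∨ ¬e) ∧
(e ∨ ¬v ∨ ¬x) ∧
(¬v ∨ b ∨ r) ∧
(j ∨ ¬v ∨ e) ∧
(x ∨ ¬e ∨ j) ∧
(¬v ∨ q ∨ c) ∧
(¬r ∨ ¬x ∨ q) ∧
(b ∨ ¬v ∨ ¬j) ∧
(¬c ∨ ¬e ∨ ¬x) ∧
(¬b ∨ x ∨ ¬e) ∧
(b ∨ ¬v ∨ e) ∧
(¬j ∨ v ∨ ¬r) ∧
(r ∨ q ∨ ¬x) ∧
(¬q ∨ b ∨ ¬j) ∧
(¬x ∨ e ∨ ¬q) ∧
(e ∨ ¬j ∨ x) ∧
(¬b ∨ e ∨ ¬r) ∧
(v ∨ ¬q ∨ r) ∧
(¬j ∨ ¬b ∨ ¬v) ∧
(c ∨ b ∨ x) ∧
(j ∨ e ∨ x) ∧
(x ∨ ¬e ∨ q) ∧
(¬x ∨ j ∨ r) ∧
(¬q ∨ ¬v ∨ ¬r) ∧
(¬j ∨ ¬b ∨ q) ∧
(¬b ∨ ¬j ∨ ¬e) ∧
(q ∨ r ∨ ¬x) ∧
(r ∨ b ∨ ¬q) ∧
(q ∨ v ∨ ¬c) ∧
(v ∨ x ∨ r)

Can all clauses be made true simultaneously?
No

No, the formula is not satisfiable.

No assignment of truth values to the variables can make all 48 clauses true simultaneously.

The formula is UNSAT (unsatisfiable).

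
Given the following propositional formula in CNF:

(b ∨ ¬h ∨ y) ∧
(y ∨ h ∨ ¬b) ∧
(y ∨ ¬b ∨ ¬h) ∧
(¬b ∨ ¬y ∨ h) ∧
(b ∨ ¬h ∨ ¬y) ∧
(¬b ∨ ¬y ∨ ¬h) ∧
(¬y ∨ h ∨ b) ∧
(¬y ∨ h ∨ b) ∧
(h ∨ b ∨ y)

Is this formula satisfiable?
No

No, the formula is not satisfiable.

No assignment of truth values to the variables can make all 9 clauses true simultaneously.

The formula is UNSAT (unsatisfiable).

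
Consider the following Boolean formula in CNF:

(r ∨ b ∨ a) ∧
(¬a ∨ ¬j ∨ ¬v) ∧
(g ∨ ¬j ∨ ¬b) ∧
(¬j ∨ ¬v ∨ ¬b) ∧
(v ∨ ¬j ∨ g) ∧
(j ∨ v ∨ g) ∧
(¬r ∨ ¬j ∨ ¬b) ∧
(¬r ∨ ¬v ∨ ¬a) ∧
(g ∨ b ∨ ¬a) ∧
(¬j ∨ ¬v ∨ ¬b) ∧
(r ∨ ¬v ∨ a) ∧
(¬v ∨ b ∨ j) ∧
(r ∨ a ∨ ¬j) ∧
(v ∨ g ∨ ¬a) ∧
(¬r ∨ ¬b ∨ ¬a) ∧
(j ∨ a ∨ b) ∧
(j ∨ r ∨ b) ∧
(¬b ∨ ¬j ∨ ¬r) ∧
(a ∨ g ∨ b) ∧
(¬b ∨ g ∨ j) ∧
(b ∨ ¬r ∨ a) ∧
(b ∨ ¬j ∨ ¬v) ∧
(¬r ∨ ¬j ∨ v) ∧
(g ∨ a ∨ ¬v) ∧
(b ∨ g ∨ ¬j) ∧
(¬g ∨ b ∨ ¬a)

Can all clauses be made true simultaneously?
Yes

Yes, the formula is satisfiable.

One satisfying assignment is: r=False, v=False, a=False, j=False, g=True, b=True

Verification: With this assignment, all 26 clauses evaluate to true.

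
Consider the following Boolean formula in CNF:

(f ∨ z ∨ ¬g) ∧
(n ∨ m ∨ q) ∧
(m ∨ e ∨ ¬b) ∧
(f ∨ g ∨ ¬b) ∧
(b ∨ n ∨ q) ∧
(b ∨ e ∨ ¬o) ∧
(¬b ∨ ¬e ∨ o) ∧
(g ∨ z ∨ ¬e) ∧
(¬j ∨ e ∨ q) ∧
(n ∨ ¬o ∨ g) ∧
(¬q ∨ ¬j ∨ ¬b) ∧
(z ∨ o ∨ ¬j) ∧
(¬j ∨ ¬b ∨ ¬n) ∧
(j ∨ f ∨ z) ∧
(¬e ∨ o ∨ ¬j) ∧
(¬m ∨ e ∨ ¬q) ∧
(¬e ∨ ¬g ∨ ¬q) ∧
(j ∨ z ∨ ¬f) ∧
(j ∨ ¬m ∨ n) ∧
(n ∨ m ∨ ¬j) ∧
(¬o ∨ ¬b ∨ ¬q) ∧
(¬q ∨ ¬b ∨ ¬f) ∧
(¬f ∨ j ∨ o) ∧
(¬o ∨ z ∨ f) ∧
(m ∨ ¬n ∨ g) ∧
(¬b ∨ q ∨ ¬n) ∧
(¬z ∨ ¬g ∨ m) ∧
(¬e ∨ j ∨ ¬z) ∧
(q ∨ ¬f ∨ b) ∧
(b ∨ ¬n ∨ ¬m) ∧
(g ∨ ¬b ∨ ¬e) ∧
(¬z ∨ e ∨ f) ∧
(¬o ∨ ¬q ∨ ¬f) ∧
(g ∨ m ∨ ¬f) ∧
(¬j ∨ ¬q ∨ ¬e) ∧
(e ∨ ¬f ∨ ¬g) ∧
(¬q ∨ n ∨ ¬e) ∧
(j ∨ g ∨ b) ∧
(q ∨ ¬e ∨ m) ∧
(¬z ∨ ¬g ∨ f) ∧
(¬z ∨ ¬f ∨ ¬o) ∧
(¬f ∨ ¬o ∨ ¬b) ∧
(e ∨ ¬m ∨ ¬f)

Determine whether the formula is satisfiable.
No

No, the formula is not satisfiable.

No assignment of truth values to the variables can make all 43 clauses true simultaneously.

The formula is UNSAT (unsatisfiable).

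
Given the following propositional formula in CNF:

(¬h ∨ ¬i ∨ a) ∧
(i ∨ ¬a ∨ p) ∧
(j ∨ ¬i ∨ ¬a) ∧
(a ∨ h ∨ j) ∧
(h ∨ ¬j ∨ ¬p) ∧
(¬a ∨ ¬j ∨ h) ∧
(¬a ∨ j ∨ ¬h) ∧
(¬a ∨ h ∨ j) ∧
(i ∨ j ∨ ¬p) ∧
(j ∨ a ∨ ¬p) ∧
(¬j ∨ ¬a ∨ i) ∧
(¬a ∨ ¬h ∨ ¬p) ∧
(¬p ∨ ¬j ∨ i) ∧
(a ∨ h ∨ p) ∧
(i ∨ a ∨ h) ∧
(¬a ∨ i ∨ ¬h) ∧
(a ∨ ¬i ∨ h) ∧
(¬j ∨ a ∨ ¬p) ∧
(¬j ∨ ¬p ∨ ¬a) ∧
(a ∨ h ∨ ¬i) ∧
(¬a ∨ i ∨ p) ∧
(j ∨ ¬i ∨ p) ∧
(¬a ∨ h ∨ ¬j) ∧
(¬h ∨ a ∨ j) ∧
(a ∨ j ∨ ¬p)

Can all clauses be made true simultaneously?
Yes

Yes, the formula is satisfiable.

One satisfying assignment is: i=False, a=False, p=False, h=True, j=True

Verification: With this assignment, all 25 clauses evaluate to true.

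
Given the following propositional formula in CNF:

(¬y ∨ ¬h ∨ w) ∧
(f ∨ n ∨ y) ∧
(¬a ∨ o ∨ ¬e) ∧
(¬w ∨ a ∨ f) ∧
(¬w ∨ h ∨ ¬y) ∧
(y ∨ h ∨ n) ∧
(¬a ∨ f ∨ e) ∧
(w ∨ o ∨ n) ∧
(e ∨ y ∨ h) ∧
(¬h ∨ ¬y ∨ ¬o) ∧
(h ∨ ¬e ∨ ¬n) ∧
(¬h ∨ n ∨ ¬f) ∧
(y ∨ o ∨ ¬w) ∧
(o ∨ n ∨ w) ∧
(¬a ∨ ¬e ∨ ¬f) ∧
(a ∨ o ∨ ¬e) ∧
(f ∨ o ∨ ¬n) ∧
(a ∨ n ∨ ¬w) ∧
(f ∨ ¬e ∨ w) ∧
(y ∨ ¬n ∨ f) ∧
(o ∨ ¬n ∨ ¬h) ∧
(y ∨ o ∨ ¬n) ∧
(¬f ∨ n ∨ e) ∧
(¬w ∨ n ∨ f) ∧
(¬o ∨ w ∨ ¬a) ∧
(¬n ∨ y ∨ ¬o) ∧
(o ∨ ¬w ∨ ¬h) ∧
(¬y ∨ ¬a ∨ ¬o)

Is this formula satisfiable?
Yes

Yes, the formula is satisfiable.

One satisfying assignment is: h=False, a=False, o=False, y=True, f=True, w=False, n=True, e=False

Verification: With this assignment, all 28 clauses evaluate to true.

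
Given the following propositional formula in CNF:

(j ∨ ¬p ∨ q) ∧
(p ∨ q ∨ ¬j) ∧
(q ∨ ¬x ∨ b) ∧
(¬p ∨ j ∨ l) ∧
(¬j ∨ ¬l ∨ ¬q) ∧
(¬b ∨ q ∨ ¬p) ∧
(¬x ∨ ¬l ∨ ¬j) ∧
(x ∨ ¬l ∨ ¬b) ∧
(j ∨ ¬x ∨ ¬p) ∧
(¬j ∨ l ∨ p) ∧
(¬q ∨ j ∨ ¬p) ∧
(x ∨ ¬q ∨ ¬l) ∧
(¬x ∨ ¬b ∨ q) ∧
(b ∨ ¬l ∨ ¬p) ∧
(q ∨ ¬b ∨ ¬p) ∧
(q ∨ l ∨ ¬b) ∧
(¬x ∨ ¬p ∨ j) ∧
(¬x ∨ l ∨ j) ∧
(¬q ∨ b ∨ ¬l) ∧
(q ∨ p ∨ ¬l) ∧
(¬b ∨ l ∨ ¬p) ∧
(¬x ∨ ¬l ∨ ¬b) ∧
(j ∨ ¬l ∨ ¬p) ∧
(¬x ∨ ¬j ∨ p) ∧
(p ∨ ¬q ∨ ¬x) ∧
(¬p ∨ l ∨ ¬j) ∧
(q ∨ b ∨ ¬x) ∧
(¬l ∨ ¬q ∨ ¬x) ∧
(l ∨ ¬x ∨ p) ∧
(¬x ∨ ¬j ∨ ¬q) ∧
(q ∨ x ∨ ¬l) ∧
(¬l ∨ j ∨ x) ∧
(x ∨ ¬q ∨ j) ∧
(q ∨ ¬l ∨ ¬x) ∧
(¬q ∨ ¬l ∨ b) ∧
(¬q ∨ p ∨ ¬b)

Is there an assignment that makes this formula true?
Yes

Yes, the formula is satisfiable.

One satisfying assignment is: l=False, b=False, q=False, p=False, x=False, j=False

Verification: With this assignment, all 36 clauses evaluate to true.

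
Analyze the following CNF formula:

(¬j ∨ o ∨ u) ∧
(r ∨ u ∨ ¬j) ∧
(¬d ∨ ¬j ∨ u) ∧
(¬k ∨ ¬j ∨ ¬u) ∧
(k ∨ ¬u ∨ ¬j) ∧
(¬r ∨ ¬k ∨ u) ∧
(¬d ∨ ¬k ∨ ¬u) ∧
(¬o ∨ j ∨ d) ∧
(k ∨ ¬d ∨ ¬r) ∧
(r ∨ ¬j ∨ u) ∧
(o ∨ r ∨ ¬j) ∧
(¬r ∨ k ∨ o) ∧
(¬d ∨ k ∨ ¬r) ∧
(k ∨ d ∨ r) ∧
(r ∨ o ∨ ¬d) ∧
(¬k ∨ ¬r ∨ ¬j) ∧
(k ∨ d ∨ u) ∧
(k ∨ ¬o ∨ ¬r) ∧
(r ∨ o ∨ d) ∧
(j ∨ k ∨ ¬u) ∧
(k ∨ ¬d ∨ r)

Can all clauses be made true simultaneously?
Yes

Yes, the formula is satisfiable.

One satisfying assignment is: d=False, o=False, r=True, u=True, k=True, j=False

Verification: With this assignment, all 21 clauses evaluate to true.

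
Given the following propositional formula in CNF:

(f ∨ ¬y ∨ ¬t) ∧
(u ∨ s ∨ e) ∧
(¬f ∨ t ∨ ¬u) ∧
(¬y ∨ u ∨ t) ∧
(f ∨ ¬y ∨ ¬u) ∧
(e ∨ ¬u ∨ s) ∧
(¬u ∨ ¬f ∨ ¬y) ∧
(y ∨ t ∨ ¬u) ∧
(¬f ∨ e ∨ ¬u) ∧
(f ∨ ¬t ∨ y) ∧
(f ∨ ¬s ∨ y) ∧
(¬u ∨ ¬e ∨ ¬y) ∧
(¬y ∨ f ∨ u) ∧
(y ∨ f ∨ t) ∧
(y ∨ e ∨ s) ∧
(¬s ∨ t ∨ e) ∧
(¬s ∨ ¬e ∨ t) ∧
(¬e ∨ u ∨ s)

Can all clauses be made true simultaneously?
Yes

Yes, the formula is satisfiable.

One satisfying assignment is: y=True, t=True, f=True, u=False, s=True, e=False

Verification: With this assignment, all 18 clauses evaluate to true.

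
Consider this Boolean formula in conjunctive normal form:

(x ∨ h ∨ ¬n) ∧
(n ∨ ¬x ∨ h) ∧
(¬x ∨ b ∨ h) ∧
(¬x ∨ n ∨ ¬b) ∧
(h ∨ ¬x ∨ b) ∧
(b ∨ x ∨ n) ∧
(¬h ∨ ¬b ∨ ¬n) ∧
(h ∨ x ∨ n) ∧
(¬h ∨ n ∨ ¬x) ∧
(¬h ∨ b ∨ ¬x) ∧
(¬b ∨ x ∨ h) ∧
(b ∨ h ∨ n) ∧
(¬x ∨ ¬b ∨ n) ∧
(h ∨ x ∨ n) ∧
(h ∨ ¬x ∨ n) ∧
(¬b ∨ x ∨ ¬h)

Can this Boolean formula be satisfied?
Yes

Yes, the formula is satisfiable.

One satisfying assignment is: n=True, x=False, h=True, b=False

Verification: With this assignment, all 16 clauses evaluate to true.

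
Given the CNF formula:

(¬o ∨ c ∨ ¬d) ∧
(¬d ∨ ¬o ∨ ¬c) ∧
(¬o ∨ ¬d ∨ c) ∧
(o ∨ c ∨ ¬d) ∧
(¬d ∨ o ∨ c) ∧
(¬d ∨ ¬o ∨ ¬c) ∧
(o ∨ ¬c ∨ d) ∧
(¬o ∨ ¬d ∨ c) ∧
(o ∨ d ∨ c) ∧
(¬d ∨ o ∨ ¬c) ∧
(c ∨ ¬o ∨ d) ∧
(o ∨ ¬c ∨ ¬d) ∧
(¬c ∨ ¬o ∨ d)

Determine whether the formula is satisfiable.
No

No, the formula is not satisfiable.

No assignment of truth values to the variables can make all 13 clauses true simultaneously.

The formula is UNSAT (unsatisfiable).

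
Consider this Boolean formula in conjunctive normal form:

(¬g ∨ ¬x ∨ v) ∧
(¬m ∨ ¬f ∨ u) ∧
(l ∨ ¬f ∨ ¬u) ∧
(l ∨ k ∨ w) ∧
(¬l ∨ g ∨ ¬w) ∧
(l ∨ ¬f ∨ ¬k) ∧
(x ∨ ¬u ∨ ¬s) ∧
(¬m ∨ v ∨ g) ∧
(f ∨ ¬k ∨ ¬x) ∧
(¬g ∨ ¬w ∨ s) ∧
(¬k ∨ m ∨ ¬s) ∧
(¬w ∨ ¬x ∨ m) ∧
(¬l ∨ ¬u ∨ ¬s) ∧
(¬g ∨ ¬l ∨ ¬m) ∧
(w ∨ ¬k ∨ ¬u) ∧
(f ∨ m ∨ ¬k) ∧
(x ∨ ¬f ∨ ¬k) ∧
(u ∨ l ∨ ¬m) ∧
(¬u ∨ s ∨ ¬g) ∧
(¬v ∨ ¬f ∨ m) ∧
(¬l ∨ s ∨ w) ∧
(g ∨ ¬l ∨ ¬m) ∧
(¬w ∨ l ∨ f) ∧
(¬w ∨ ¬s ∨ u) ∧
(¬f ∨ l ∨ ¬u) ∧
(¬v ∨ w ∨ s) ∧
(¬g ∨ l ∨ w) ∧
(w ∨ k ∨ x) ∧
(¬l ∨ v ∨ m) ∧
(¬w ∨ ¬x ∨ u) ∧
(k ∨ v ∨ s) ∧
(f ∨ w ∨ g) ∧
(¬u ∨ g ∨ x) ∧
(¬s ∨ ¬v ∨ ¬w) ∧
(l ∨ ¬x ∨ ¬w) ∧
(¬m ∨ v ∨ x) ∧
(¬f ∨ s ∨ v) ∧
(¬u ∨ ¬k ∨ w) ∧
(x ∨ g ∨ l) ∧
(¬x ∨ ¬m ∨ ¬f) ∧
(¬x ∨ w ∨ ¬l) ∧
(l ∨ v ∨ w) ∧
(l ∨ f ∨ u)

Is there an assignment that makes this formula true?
No

No, the formula is not satisfiable.

No assignment of truth values to the variables can make all 43 clauses true simultaneously.

The formula is UNSAT (unsatisfiable).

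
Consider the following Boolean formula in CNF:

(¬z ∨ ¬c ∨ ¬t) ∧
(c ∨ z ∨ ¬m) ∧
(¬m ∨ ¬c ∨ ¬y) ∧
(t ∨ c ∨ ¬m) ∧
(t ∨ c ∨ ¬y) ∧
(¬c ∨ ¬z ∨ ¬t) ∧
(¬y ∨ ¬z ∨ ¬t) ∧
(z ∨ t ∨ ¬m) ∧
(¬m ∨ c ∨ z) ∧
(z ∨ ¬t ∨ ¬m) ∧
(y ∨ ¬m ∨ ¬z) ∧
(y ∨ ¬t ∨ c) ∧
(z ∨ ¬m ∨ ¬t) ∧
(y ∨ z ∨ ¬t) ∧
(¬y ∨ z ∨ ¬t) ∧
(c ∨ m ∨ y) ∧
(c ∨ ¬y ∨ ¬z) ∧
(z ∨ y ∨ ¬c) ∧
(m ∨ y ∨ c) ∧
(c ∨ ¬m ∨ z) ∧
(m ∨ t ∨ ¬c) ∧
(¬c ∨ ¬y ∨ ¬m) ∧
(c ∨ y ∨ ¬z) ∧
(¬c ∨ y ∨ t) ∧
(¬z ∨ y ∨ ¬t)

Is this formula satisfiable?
No

No, the formula is not satisfiable.

No assignment of truth values to the variables can make all 25 clauses true simultaneously.

The formula is UNSAT (unsatisfiable).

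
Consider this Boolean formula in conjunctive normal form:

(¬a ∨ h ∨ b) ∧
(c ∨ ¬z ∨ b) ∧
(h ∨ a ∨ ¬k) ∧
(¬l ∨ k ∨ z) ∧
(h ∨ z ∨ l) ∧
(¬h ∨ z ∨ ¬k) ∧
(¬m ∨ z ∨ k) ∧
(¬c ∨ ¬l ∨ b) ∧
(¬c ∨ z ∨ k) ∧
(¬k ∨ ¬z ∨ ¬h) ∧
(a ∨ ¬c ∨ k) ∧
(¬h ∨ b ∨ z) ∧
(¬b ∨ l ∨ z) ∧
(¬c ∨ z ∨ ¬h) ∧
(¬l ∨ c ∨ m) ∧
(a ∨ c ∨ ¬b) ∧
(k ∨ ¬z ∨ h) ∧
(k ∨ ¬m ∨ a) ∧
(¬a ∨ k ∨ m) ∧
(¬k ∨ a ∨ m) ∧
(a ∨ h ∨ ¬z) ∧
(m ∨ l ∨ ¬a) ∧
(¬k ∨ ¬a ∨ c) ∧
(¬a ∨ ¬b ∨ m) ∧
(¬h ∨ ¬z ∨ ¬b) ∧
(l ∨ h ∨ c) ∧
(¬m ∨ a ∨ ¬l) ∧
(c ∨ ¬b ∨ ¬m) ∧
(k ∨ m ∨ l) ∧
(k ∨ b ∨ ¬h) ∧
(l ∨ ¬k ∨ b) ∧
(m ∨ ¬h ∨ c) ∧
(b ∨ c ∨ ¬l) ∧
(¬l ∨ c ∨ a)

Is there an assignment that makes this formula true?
Yes

Yes, the formula is satisfiable.

One satisfying assignment is: b=True, z=True, h=False, k=True, l=False, m=True, a=True, c=True

Verification: With this assignment, all 34 clauses evaluate to true.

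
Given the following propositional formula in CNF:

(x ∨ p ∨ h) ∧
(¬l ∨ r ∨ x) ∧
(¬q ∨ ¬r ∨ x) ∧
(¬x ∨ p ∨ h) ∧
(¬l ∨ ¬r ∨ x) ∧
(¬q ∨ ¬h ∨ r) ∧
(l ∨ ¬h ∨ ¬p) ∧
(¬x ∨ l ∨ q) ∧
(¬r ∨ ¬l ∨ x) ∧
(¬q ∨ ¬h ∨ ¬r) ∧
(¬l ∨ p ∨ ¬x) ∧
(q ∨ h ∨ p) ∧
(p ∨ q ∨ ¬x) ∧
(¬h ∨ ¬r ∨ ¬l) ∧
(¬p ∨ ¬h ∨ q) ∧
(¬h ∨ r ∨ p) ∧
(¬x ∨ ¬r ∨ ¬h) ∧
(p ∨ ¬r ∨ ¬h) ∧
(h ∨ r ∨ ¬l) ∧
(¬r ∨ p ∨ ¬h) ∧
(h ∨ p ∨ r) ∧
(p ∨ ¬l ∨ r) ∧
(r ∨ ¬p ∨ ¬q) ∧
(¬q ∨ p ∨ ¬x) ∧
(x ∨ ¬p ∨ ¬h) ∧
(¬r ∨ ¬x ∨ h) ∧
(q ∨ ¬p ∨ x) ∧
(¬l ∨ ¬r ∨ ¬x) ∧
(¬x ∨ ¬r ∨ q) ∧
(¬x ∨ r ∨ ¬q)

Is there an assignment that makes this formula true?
No

No, the formula is not satisfiable.

No assignment of truth values to the variables can make all 30 clauses true simultaneously.

The formula is UNSAT (unsatisfiable).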